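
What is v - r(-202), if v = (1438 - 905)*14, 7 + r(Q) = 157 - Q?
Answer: 7110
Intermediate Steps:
r(Q) = 150 - Q (r(Q) = -7 + (157 - Q) = 150 - Q)
v = 7462 (v = 533*14 = 7462)
v - r(-202) = 7462 - (150 - 1*(-202)) = 7462 - (150 + 202) = 7462 - 1*352 = 7462 - 352 = 7110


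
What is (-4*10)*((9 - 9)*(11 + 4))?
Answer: 0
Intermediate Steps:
(-4*10)*((9 - 9)*(11 + 4)) = -0*15 = -40*0 = 0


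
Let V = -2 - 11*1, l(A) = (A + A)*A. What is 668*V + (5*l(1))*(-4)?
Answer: -8724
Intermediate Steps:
l(A) = 2*A**2 (l(A) = (2*A)*A = 2*A**2)
V = -13 (V = -2 - 11 = -13)
668*V + (5*l(1))*(-4) = 668*(-13) + (5*(2*1**2))*(-4) = -8684 + (5*(2*1))*(-4) = -8684 + (5*2)*(-4) = -8684 + 10*(-4) = -8684 - 40 = -8724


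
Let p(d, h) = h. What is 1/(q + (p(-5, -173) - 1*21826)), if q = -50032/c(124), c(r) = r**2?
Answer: -961/21144166 ≈ -4.5450e-5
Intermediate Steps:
q = -3127/961 (q = -50032/(124**2) = -50032/15376 = -50032*1/15376 = -3127/961 ≈ -3.2539)
1/(q + (p(-5, -173) - 1*21826)) = 1/(-3127/961 + (-173 - 1*21826)) = 1/(-3127/961 + (-173 - 21826)) = 1/(-3127/961 - 21999) = 1/(-21144166/961) = -961/21144166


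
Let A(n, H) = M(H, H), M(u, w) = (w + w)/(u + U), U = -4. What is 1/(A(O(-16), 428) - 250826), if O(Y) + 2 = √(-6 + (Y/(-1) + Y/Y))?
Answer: -53/13293671 ≈ -3.9869e-6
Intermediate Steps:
O(Y) = -2 + √(-5 - Y) (O(Y) = -2 + √(-6 + (Y/(-1) + Y/Y)) = -2 + √(-6 + (Y*(-1) + 1)) = -2 + √(-6 + (-Y + 1)) = -2 + √(-6 + (1 - Y)) = -2 + √(-5 - Y))
M(u, w) = 2*w/(-4 + u) (M(u, w) = (w + w)/(u - 4) = (2*w)/(-4 + u) = 2*w/(-4 + u))
A(n, H) = 2*H/(-4 + H)
1/(A(O(-16), 428) - 250826) = 1/(2*428/(-4 + 428) - 250826) = 1/(2*428/424 - 250826) = 1/(2*428*(1/424) - 250826) = 1/(107/53 - 250826) = 1/(-13293671/53) = -53/13293671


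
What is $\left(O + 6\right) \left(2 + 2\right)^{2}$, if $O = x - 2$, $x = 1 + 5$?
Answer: $160$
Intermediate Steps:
$x = 6$
$O = 4$ ($O = 6 - 2 = 4$)
$\left(O + 6\right) \left(2 + 2\right)^{2} = \left(4 + 6\right) \left(2 + 2\right)^{2} = 10 \cdot 4^{2} = 10 \cdot 16 = 160$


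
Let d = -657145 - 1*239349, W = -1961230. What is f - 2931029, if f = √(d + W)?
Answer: -2931029 + 2*I*√714431 ≈ -2.931e+6 + 1690.5*I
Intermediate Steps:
d = -896494 (d = -657145 - 239349 = -896494)
f = 2*I*√714431 (f = √(-896494 - 1961230) = √(-2857724) = 2*I*√714431 ≈ 1690.5*I)
f - 2931029 = 2*I*√714431 - 2931029 = -2931029 + 2*I*√714431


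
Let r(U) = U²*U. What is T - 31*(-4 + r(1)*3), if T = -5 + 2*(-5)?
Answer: 16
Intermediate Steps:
r(U) = U³
T = -15 (T = -5 - 10 = -15)
T - 31*(-4 + r(1)*3) = -15 - 31*(-4 + 1³*3) = -15 - 31*(-4 + 1*3) = -15 - 31*(-4 + 3) = -15 - 31*(-1) = -15 + 31 = 16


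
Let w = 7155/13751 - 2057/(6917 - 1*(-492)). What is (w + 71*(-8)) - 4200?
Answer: -485744640524/101881159 ≈ -4767.8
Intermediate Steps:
w = 24725588/101881159 (w = 7155*(1/13751) - 2057/(6917 + 492) = 7155/13751 - 2057/7409 = 24725588/101881159 ≈ 0.24269)
(w + 71*(-8)) - 4200 = (24725588/101881159 + 71*(-8)) - 4200 = (24725588/101881159 - 568) - 4200 = -57843772724/101881159 - 4200 = -485744640524/101881159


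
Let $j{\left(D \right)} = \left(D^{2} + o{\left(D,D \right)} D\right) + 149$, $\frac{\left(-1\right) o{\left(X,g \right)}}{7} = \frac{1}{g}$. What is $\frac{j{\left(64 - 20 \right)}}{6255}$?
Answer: $\frac{2078}{6255} \approx 0.33221$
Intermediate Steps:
$o{\left(X,g \right)} = - \frac{7}{g}$
$j{\left(D \right)} = 142 + D^{2}$ ($j{\left(D \right)} = \left(D^{2} + - \frac{7}{D} D\right) + 149 = \left(D^{2} - 7\right) + 149 = \left(-7 + D^{2}\right) + 149 = 142 + D^{2}$)
$\frac{j{\left(64 - 20 \right)}}{6255} = \frac{142 + \left(64 - 20\right)^{2}}{6255} = \left(142 + \left(64 - 20\right)^{2}\right) \frac{1}{6255} = \left(142 + 44^{2}\right) \frac{1}{6255} = \left(142 + 1936\right) \frac{1}{6255} = 2078 \cdot \frac{1}{6255} = \frac{2078}{6255}$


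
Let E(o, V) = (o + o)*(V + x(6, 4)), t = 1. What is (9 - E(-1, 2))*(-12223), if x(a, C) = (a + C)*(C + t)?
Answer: -1381199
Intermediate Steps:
x(a, C) = (1 + C)*(C + a) (x(a, C) = (a + C)*(C + 1) = (C + a)*(1 + C) = (1 + C)*(C + a))
E(o, V) = 2*o*(50 + V) (E(o, V) = (o + o)*(V + (4 + 6 + 4² + 4*6)) = (2*o)*(V + (4 + 6 + 16 + 24)) = (2*o)*(V + 50) = (2*o)*(50 + V) = 2*o*(50 + V))
(9 - E(-1, 2))*(-12223) = (9 - 2*(-1)*(50 + 2))*(-12223) = (9 - 2*(-1)*52)*(-12223) = (9 - 1*(-104))*(-12223) = (9 + 104)*(-12223) = 113*(-12223) = -1381199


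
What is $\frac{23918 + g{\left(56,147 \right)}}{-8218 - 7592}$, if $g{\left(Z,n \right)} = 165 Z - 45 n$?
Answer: $- \frac{26543}{15810} \approx -1.6789$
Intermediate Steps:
$g{\left(Z,n \right)} = - 45 n + 165 Z$
$\frac{23918 + g{\left(56,147 \right)}}{-8218 - 7592} = \frac{23918 + \left(\left(-45\right) 147 + 165 \cdot 56\right)}{-8218 - 7592} = \frac{23918 + \left(-6615 + 9240\right)}{-15810} = \left(23918 + 2625\right) \left(- \frac{1}{15810}\right) = 26543 \left(- \frac{1}{15810}\right) = - \frac{26543}{15810}$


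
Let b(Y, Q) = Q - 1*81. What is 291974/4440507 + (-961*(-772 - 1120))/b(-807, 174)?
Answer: 28938388054/1480169 ≈ 19551.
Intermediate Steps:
b(Y, Q) = -81 + Q (b(Y, Q) = Q - 81 = -81 + Q)
291974/4440507 + (-961*(-772 - 1120))/b(-807, 174) = 291974/4440507 + (-961*(-772 - 1120))/(-81 + 174) = 291974*(1/4440507) - 961*(-1892)/93 = 291974/4440507 + 1818212*(1/93) = 291974/4440507 + 58652/3 = 28938388054/1480169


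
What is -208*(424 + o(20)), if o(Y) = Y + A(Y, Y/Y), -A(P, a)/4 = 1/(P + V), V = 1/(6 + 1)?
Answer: -13015808/141 ≈ -92311.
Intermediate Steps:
V = ⅐ (V = 1/7 = ⅐ ≈ 0.14286)
A(P, a) = -4/(⅐ + P) (A(P, a) = -4/(P + ⅐) = -4/(⅐ + P))
o(Y) = Y - 28/(1 + 7*Y)
-208*(424 + o(20)) = -208*(424 + (20 - 4/(⅐ + 20))) = -208*(424 + (20 - 4/141/7)) = -208*(424 + (20 - 4*7/141)) = -208*(424 + (20 - 28/141)) = -208*(424 + 2792/141) = -208*62576/141 = -13015808/141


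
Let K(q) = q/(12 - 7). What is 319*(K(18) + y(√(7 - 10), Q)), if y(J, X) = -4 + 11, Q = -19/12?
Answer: 16907/5 ≈ 3381.4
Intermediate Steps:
Q = -19/12 (Q = -19*1/12 = -19/12 ≈ -1.5833)
K(q) = q/5
y(J, X) = 7
319*(K(18) + y(√(7 - 10), Q)) = 319*((⅕)*18 + 7) = 319*(18/5 + 7) = 319*(53/5) = 16907/5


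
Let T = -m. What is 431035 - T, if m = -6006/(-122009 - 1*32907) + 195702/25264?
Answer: 210876789271807/489224728 ≈ 4.3104e+5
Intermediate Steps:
m = 3808638327/489224728 (m = -6006/(-122009 - 32907) + 195702*(1/25264) = -6006/(-154916) + 97851/12632 = -6006*(-1/154916) + 97851/12632 = 3003/77458 + 97851/12632 = 3808638327/489224728 ≈ 7.7850)
T = -3808638327/489224728 (T = -1*3808638327/489224728 = -3808638327/489224728 ≈ -7.7850)
431035 - T = 431035 - 1*(-3808638327/489224728) = 431035 + 3808638327/489224728 = 210876789271807/489224728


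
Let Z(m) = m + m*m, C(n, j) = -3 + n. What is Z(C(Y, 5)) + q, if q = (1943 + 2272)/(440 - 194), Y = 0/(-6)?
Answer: 1897/82 ≈ 23.134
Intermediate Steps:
Y = 0 (Y = 0*(-⅙) = 0)
Z(m) = m + m²
q = 1405/82 (q = 4215/246 = 4215*(1/246) = 1405/82 ≈ 17.134)
Z(C(Y, 5)) + q = (-3 + 0)*(1 + (-3 + 0)) + 1405/82 = -3*(1 - 3) + 1405/82 = -3*(-2) + 1405/82 = 6 + 1405/82 = 1897/82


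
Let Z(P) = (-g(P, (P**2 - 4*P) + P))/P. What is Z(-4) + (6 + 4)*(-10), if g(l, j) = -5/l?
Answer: -1595/16 ≈ -99.688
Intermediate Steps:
Z(P) = 5/P**2 (Z(P) = (-(-5)/P)/P = (5/P)/P = 5/P**2)
Z(-4) + (6 + 4)*(-10) = 5/(-4)**2 + (6 + 4)*(-10) = 5*(1/16) + 10*(-10) = 5/16 - 100 = -1595/16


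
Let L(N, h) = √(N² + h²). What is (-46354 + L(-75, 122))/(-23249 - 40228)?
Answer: 46354/63477 - √20509/63477 ≈ 0.72799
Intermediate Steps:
(-46354 + L(-75, 122))/(-23249 - 40228) = (-46354 + √((-75)² + 122²))/(-23249 - 40228) = (-46354 + √(5625 + 14884))/(-63477) = (-46354 + √20509)*(-1/63477) = 46354/63477 - √20509/63477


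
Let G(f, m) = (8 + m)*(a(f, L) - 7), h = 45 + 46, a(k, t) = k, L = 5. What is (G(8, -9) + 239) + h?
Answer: 329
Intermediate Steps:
h = 91
G(f, m) = (-7 + f)*(8 + m) (G(f, m) = (8 + m)*(f - 7) = (8 + m)*(-7 + f) = (-7 + f)*(8 + m))
(G(8, -9) + 239) + h = ((-56 - 7*(-9) + 8*8 + 8*(-9)) + 239) + 91 = ((-56 + 63 + 64 - 72) + 239) + 91 = (-1 + 239) + 91 = 238 + 91 = 329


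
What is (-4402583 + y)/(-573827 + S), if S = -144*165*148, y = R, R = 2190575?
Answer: 2212008/4090307 ≈ 0.54079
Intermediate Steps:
y = 2190575
S = -3516480 (S = -23760*148 = -3516480)
(-4402583 + y)/(-573827 + S) = (-4402583 + 2190575)/(-573827 - 3516480) = -2212008/(-4090307) = -2212008*(-1/4090307) = 2212008/4090307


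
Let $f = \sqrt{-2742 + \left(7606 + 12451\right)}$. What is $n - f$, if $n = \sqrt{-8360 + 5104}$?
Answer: $- \sqrt{17315} + 2 i \sqrt{814} \approx -131.59 + 57.061 i$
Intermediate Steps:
$f = \sqrt{17315}$ ($f = \sqrt{-2742 + 20057} = \sqrt{17315} \approx 131.59$)
$n = 2 i \sqrt{814}$ ($n = \sqrt{-3256} = 2 i \sqrt{814} \approx 57.061 i$)
$n - f = 2 i \sqrt{814} - \sqrt{17315} = - \sqrt{17315} + 2 i \sqrt{814}$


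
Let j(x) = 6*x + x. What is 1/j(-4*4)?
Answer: -1/112 ≈ -0.0089286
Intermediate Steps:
j(x) = 7*x
1/j(-4*4) = 1/(7*(-4*4)) = 1/(7*(-16)) = 1/(-112) = -1/112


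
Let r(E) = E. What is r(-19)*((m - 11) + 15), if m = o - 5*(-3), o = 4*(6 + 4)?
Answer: -1121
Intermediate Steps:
o = 40 (o = 4*10 = 40)
m = 55 (m = 40 - 5*(-3) = 40 + 15 = 55)
r(-19)*((m - 11) + 15) = -19*((55 - 11) + 15) = -19*(44 + 15) = -19*59 = -1121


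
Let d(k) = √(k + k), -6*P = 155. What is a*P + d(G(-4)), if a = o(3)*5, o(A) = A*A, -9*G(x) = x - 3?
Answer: -2325/2 + √14/3 ≈ -1161.3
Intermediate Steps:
P = -155/6 (P = -⅙*155 = -155/6 ≈ -25.833)
G(x) = ⅓ - x/9 (G(x) = -(x - 3)/9 = -(-3 + x)/9 = ⅓ - x/9)
d(k) = √2*√k (d(k) = √(2*k) = √2*√k)
o(A) = A²
a = 45 (a = 3²*5 = 9*5 = 45)
a*P + d(G(-4)) = 45*(-155/6) + √2*√(⅓ - ⅑*(-4)) = -2325/2 + √2*√(⅓ + 4/9) = -2325/2 + √2*√(7/9) = -2325/2 + √2*(√7/3) = -2325/2 + √14/3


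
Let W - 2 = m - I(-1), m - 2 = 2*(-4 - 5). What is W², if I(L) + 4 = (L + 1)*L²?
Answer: 100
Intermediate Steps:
I(L) = -4 + L²*(1 + L) (I(L) = -4 + (L + 1)*L² = -4 + (1 + L)*L² = -4 + L²*(1 + L))
m = -16 (m = 2 + 2*(-4 - 5) = 2 + 2*(-9) = 2 - 18 = -16)
W = -10 (W = 2 + (-16 - (-4 + (-1)² + (-1)³)) = 2 + (-16 - (-4 + 1 - 1)) = 2 + (-16 - 1*(-4)) = 2 + (-16 + 4) = 2 - 12 = -10)
W² = (-10)² = 100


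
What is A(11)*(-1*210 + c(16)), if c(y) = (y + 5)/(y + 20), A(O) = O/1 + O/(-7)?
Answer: -3949/2 ≈ -1974.5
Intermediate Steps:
A(O) = 6*O/7 (A(O) = O*1 + O*(-⅐) = O - O/7 = 6*O/7)
c(y) = (5 + y)/(20 + y)
A(11)*(-1*210 + c(16)) = ((6/7)*11)*(-1*210 + (5 + 16)/(20 + 16)) = 66*(-210 + 21/36)/7 = 66*(-210 + (1/36)*21)/7 = 66*(-210 + 7/12)/7 = (66/7)*(-2513/12) = -3949/2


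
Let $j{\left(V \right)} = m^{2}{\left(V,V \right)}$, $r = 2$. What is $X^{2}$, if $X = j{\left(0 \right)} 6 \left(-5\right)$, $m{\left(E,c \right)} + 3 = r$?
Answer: $900$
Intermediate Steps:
$m{\left(E,c \right)} = -1$ ($m{\left(E,c \right)} = -3 + 2 = -1$)
$j{\left(V \right)} = 1$ ($j{\left(V \right)} = \left(-1\right)^{2} = 1$)
$X = -30$ ($X = 1 \cdot 6 \left(-5\right) = 6 \left(-5\right) = -30$)
$X^{2} = \left(-30\right)^{2} = 900$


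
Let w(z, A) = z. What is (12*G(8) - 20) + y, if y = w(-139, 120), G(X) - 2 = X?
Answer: -39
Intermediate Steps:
G(X) = 2 + X
y = -139
(12*G(8) - 20) + y = (12*(2 + 8) - 20) - 139 = (12*10 - 20) - 139 = (120 - 20) - 139 = 100 - 139 = -39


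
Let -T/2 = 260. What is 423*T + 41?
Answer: -219919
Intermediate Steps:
T = -520 (T = -2*260 = -520)
423*T + 41 = 423*(-520) + 41 = -219960 + 41 = -219919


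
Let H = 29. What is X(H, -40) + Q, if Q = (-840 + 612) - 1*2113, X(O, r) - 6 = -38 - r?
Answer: -2333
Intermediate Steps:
X(O, r) = -32 - r (X(O, r) = 6 + (-38 - r) = -32 - r)
Q = -2341 (Q = -228 - 2113 = -2341)
X(H, -40) + Q = (-32 - 1*(-40)) - 2341 = (-32 + 40) - 2341 = 8 - 2341 = -2333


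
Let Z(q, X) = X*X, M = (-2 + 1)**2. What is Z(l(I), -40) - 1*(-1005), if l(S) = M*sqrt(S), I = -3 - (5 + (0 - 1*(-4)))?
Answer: 2605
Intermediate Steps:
M = 1 (M = (-1)**2 = 1)
I = -12 (I = -3 - (5 + (0 + 4)) = -3 - (5 + 4) = -3 - 9 = -12)
l(S) = sqrt(S) (l(S) = 1*sqrt(S) = sqrt(S))
Z(q, X) = X**2
Z(l(I), -40) - 1*(-1005) = (-40)**2 - 1*(-1005) = 1600 + 1005 = 2605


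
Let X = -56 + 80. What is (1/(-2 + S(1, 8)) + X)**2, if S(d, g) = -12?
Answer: 112225/196 ≈ 572.58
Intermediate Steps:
X = 24
(1/(-2 + S(1, 8)) + X)**2 = (1/(-2 - 12) + 24)**2 = (1/(-14) + 24)**2 = (-1/14 + 24)**2 = (335/14)**2 = 112225/196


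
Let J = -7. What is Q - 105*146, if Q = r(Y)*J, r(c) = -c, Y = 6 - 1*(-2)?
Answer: -15274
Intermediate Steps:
Y = 8 (Y = 6 + 2 = 8)
Q = 56 (Q = -1*8*(-7) = -8*(-7) = 56)
Q - 105*146 = 56 - 105*146 = 56 - 15330 = -15274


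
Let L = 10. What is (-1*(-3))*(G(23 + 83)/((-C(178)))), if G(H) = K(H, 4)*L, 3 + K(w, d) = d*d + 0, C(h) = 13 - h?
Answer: 26/11 ≈ 2.3636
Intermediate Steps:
K(w, d) = -3 + d**2 (K(w, d) = -3 + (d*d + 0) = -3 + (d**2 + 0) = -3 + d**2)
G(H) = 130 (G(H) = (-3 + 4**2)*10 = (-3 + 16)*10 = 13*10 = 130)
(-1*(-3))*(G(23 + 83)/((-C(178)))) = (-1*(-3))*(130/((-(13 - 1*178)))) = 3*(130/((-(13 - 178)))) = 3*(130/((-1*(-165)))) = 3*(130/165) = 3*(130*(1/165)) = 3*(26/33) = 26/11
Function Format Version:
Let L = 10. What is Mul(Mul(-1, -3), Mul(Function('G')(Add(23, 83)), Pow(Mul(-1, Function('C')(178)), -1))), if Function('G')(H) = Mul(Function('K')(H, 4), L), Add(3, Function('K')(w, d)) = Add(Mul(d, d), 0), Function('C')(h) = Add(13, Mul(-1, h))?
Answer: Rational(26, 11) ≈ 2.3636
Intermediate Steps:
Function('K')(w, d) = Add(-3, Pow(d, 2)) (Function('K')(w, d) = Add(-3, Add(Mul(d, d), 0)) = Add(-3, Add(Pow(d, 2), 0)) = Add(-3, Pow(d, 2)))
Function('G')(H) = 130 (Function('G')(H) = Mul(Add(-3, Pow(4, 2)), 10) = Mul(Add(-3, 16), 10) = Mul(13, 10) = 130)
Mul(Mul(-1, -3), Mul(Function('G')(Add(23, 83)), Pow(Mul(-1, Function('C')(178)), -1))) = Mul(Mul(-1, -3), Mul(130, Pow(Mul(-1, Add(13, Mul(-1, 178))), -1))) = Mul(3, Mul(130, Pow(Mul(-1, Add(13, -178)), -1))) = Mul(3, Mul(130, Pow(Mul(-1, -165), -1))) = Mul(3, Mul(130, Pow(165, -1))) = Mul(3, Mul(130, Rational(1, 165))) = Mul(3, Rational(26, 33)) = Rational(26, 11)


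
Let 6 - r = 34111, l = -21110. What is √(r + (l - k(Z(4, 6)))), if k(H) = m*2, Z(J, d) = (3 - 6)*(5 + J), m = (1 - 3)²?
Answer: 49*I*√23 ≈ 235.0*I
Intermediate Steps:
m = 4 (m = (-2)² = 4)
Z(J, d) = -15 - 3*J (Z(J, d) = -3*(5 + J) = -15 - 3*J)
r = -34105 (r = 6 - 1*34111 = 6 - 34111 = -34105)
k(H) = 8 (k(H) = 4*2 = 8)
√(r + (l - k(Z(4, 6)))) = √(-34105 + (-21110 - 1*8)) = √(-34105 + (-21110 - 8)) = √(-34105 - 21118) = √(-55223) = 49*I*√23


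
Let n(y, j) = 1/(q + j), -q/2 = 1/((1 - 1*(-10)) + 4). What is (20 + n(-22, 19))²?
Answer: 32205625/80089 ≈ 402.12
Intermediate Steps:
q = -2/15 (q = -2/((1 - 1*(-10)) + 4) = -2/((1 + 10) + 4) = -2/(11 + 4) = -2/15 ≈ -0.13333)
n(y, j) = 1/(-2/15 + j)
(20 + n(-22, 19))² = (20 + 15/(-2 + 15*19))² = (20 + 15/(-2 + 285))² = (20 + 15/283)² = (5675/283)² = 32205625/80089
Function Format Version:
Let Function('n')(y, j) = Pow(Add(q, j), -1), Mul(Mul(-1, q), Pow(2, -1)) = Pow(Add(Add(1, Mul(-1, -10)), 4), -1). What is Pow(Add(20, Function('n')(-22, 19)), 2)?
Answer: Rational(32205625, 80089) ≈ 402.12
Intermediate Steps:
q = Rational(-2, 15) (q = Mul(-2, Pow(Add(Add(1, Mul(-1, -10)), 4), -1)) = Mul(-2, Pow(Add(Add(1, 10), 4), -1)) = Mul(-2, Pow(Add(11, 4), -1)) = Mul(-2, Pow(15, -1)) = Mul(-2, Rational(1, 15)) = Rational(-2, 15) ≈ -0.13333)
Function('n')(y, j) = Pow(Add(Rational(-2, 15), j), -1)
Pow(Add(20, Function('n')(-22, 19)), 2) = Pow(Add(20, Mul(15, Pow(Add(-2, Mul(15, 19)), -1))), 2) = Pow(Add(20, Mul(15, Pow(Add(-2, 285), -1))), 2) = Pow(Add(20, Mul(15, Pow(283, -1))), 2) = Pow(Add(20, Mul(15, Rational(1, 283))), 2) = Pow(Add(20, Rational(15, 283)), 2) = Pow(Rational(5675, 283), 2) = Rational(32205625, 80089)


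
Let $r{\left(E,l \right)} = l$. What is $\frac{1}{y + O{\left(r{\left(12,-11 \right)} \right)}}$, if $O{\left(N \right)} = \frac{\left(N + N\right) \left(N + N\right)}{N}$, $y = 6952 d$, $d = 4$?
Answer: $\frac{1}{27764} \approx 3.6018 \cdot 10^{-5}$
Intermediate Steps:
$y = 27808$ ($y = 6952 \cdot 4 = 27808$)
$O{\left(N \right)} = 4 N$ ($O{\left(N \right)} = \frac{2 N 2 N}{N} = \frac{4 N^{2}}{N} = 4 N$)
$\frac{1}{y + O{\left(r{\left(12,-11 \right)} \right)}} = \frac{1}{27808 + 4 \left(-11\right)} = \frac{1}{27808 - 44} = \frac{1}{27764}$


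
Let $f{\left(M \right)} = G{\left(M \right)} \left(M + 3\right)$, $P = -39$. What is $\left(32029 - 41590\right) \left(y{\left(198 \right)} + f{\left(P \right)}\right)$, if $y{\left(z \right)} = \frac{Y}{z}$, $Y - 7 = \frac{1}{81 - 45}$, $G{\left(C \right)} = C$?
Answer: $- \frac{2899580405}{216} \approx -1.3424 \cdot 10^{7}$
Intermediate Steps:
$Y = \frac{253}{36}$ ($Y = 7 + \frac{1}{81 - 45} = 7 + \frac{1}{36} = \frac{253}{36} \approx 7.0278$)
$y{\left(z \right)} = \frac{253}{36 z}$
$f{\left(M \right)} = M \left(3 + M\right)$ ($f{\left(M \right)} = M \left(M + 3\right) = M \left(3 + M\right)$)
$\left(32029 - 41590\right) \left(y{\left(198 \right)} + f{\left(P \right)}\right) = \left(32029 - 41590\right) \left(\frac{253}{36 \cdot 198} - 39 \left(3 - 39\right)\right) = - 9561 \left(\frac{253}{36} \cdot \frac{1}{198} - -1404\right) = - 9561 \left(\frac{23}{648} + 1404\right) = \left(-9561\right) \frac{909815}{648} = - \frac{2899580405}{216}$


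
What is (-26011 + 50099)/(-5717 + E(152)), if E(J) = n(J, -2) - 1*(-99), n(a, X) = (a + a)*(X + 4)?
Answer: -12044/2505 ≈ -4.8080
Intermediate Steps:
n(a, X) = 2*a*(4 + X) (n(a, X) = (2*a)*(4 + X) = 2*a*(4 + X))
E(J) = 99 + 4*J (E(J) = 2*J*(4 - 2) - 1*(-99) = 2*J*2 + 99 = 4*J + 99 = 99 + 4*J)
(-26011 + 50099)/(-5717 + E(152)) = (-26011 + 50099)/(-5717 + (99 + 4*152)) = 24088/(-5717 + (99 + 608)) = 24088/(-5717 + 707) = 24088/(-5010) = 24088*(-1/5010) = -12044/2505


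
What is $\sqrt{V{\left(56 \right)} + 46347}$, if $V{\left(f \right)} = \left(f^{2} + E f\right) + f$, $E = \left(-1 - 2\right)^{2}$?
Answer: $\sqrt{50043} \approx 223.7$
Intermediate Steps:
$E = 9$ ($E = \left(-3\right)^{2} = 9$)
$V{\left(f \right)} = f^{2} + 10 f$ ($V{\left(f \right)} = \left(f^{2} + 9 f\right) + f = f^{2} + 10 f$)
$\sqrt{V{\left(56 \right)} + 46347} = \sqrt{56 \left(10 + 56\right) + 46347} = \sqrt{56 \cdot 66 + 46347} = \sqrt{3696 + 46347} = \sqrt{50043}$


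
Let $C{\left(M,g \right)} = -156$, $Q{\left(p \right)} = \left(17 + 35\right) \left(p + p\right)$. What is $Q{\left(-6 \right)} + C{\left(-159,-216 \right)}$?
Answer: $-780$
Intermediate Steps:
$Q{\left(p \right)} = 104 p$ ($Q{\left(p \right)} = 52 \cdot 2 p = 104 p$)
$Q{\left(-6 \right)} + C{\left(-159,-216 \right)} = 104 \left(-6\right) - 156 = -624 - 156 = -780$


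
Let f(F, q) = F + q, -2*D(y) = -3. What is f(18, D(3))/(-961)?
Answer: -39/1922 ≈ -0.020291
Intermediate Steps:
D(y) = 3/2 (D(y) = -½*(-3) = 3/2)
f(18, D(3))/(-961) = (18 + 3/2)/(-961) = (39/2)*(-1/961) = -39/1922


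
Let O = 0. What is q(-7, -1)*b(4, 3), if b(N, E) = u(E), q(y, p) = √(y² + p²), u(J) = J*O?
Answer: 0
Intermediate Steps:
u(J) = 0 (u(J) = J*0 = 0)
q(y, p) = √(p² + y²)
b(N, E) = 0
q(-7, -1)*b(4, 3) = √((-1)² + (-7)²)*0 = √(1 + 49)*0 = √50*0 = (5*√2)*0 = 0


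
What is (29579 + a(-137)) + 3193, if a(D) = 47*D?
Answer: 26333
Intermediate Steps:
(29579 + a(-137)) + 3193 = (29579 + 47*(-137)) + 3193 = (29579 - 6439) + 3193 = 23140 + 3193 = 26333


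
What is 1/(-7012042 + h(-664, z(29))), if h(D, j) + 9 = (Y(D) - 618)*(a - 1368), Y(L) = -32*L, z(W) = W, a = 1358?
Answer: -1/7218351 ≈ -1.3854e-7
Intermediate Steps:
h(D, j) = 6171 + 320*D (h(D, j) = -9 + (-32*D - 618)*(1358 - 1368) = -9 + (-618 - 32*D)*(-10) = -9 + (6180 + 320*D) = 6171 + 320*D)
1/(-7012042 + h(-664, z(29))) = 1/(-7012042 + (6171 + 320*(-664))) = 1/(-7012042 + (6171 - 212480)) = 1/(-7012042 - 206309) = 1/(-7218351) = -1/7218351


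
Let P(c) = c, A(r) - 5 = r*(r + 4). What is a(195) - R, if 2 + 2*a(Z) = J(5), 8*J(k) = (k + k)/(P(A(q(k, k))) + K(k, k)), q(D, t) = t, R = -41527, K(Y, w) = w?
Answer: 3654289/88 ≈ 41526.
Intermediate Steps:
A(r) = 5 + r*(4 + r) (A(r) = 5 + r*(r + 4) = 5 + r*(4 + r))
J(k) = k/(4*(5 + k² + 5*k)) (J(k) = ((k + k)/((5 + k² + 4*k) + k))/8 = ((2*k)/(5 + k² + 5*k))/8 = (2*k/(5 + k² + 5*k))/8 = k/(4*(5 + k² + 5*k)))
a(Z) = -87/88 (a(Z) = -1 + ((¼)*5/(5 + 5² + 5*5))/2 = -1 + ((¼)*5/(5 + 25 + 25))/2 = -1 + ((¼)*5/55)/2 = -1 + ((¼)*5*(1/55))/2 = -1 + (½)*(1/44) = -1 + 1/88 = -87/88)
a(195) - R = -87/88 - 1*(-41527) = -87/88 + 41527 = 3654289/88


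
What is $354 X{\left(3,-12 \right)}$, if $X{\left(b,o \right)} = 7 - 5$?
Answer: $708$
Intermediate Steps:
$X{\left(b,o \right)} = 2$ ($X{\left(b,o \right)} = 7 - 5 = 2$)
$354 X{\left(3,-12 \right)} = 354 \cdot 2 = 708$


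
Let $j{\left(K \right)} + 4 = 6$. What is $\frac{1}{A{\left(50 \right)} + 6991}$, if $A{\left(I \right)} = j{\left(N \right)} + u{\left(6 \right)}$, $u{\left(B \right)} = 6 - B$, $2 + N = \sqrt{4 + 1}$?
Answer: $\frac{1}{6993} \approx 0.000143$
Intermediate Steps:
$N = -2 + \sqrt{5}$ ($N = -2 + \sqrt{4 + 1} = -2 + \sqrt{5} \approx 0.23607$)
$j{\left(K \right)} = 2$ ($j{\left(K \right)} = -4 + 6 = 2$)
$A{\left(I \right)} = 2$ ($A{\left(I \right)} = 2 + \left(6 - 6\right) = 2 + 0 = 2$)
$\frac{1}{A{\left(50 \right)} + 6991} = \frac{1}{2 + 6991} = \frac{1}{6993}$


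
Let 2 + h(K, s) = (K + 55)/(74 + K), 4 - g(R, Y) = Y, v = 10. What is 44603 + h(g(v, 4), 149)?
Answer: 3300529/74 ≈ 44602.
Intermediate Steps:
g(R, Y) = 4 - Y
h(K, s) = -2 + (55 + K)/(74 + K) (h(K, s) = -2 + (K + 55)/(74 + K) = -2 + (55 + K)/(74 + K))
44603 + h(g(v, 4), 149) = 44603 + (-93 - (4 - 1*4))/(74 + (4 - 1*4)) = 44603 + (-93 - (4 - 4))/(74 + (4 - 4)) = 44603 + (-93 - 1*0)/(74 + 0) = 44603 + (-93 + 0)/74 = 44603 + (1/74)*(-93) = 44603 - 93/74 = 3300529/74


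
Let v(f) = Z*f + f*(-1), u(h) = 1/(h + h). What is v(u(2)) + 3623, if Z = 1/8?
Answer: 115929/32 ≈ 3622.8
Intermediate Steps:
Z = ⅛ ≈ 0.12500
u(h) = 1/(2*h)
v(f) = -7*f/8 (v(f) = f/8 + f*(-1) = f/8 - f = -7*f/8)
v(u(2)) + 3623 = -7/(16*2) + 3623 = -7/8*¼ + 3623 = -7/32 + 3623 = 115929/32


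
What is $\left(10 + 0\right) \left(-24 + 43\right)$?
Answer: $190$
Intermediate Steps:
$\left(10 + 0\right) \left(-24 + 43\right) = 10 \cdot 19 = 190$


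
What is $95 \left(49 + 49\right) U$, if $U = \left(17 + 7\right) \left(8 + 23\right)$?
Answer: $6926640$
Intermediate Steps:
$U = 744$ ($U = 24 \cdot 31 = 744$)
$95 \left(49 + 49\right) U = 95 \left(49 + 49\right) 744 = 95 \cdot 98 \cdot 744 = 9310 \cdot 744 = 6926640$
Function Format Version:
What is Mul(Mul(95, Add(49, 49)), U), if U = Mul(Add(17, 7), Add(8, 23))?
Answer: 6926640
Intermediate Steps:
U = 744 (U = Mul(24, 31) = 744)
Mul(Mul(95, Add(49, 49)), U) = Mul(Mul(95, Add(49, 49)), 744) = Mul(Mul(95, 98), 744) = Mul(9310, 744) = 6926640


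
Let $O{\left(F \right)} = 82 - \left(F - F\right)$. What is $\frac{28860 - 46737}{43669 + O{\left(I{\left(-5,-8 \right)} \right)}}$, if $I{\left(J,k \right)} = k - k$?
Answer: $- \frac{17877}{43751} \approx -0.40861$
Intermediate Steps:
$I{\left(J,k \right)} = 0$
$O{\left(F \right)} = 82$ ($O{\left(F \right)} = 82 - 0 = 82 + 0 = 82$)
$\frac{28860 - 46737}{43669 + O{\left(I{\left(-5,-8 \right)} \right)}} = \frac{28860 - 46737}{43669 + 82} = - \frac{17877}{43751}$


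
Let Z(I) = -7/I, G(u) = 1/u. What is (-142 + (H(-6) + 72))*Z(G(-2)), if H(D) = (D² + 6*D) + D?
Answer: -1064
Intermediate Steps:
H(D) = D² + 7*D
(-142 + (H(-6) + 72))*Z(G(-2)) = (-142 + (-6*(7 - 6) + 72))*(-7/(1/(-2))) = (-142 + (-6*1 + 72))*(-7/(-½)) = (-142 + (-6 + 72))*(-7*(-2)) = (-142 + 66)*14 = -76*14 = -1064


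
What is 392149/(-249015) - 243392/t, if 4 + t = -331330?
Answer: -34662018943/41253568005 ≈ -0.84022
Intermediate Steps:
t = -331334 (t = -4 - 331330 = -331334)
392149/(-249015) - 243392/t = 392149/(-249015) - 243392/(-331334) = 392149*(-1/249015) - 243392*(-1/331334) = -392149/249015 + 121696/165667 = -34662018943/41253568005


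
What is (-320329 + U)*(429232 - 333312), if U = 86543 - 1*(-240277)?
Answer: 622616720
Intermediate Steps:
U = 326820 (U = 86543 + 240277 = 326820)
(-320329 + U)*(429232 - 333312) = (-320329 + 326820)*(429232 - 333312) = 6491*95920 = 622616720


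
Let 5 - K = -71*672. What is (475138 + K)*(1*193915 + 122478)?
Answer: 165427662015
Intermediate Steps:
K = 47717 (K = 5 - (-71)*672 = 5 - 1*(-47712) = 5 + 47712 = 47717)
(475138 + K)*(1*193915 + 122478) = (475138 + 47717)*(1*193915 + 122478) = 522855*(193915 + 122478) = 522855*316393 = 165427662015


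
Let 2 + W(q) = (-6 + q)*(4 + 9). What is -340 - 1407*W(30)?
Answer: -436510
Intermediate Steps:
W(q) = -80 + 13*q (W(q) = -2 + (-6 + q)*(4 + 9) = -2 + (-6 + q)*13 = -2 + (-78 + 13*q) = -80 + 13*q)
-340 - 1407*W(30) = -340 - 1407*(-80 + 13*30) = -340 - 1407*(-80 + 390) = -340 - 1407*310 = -340 - 436170 = -436510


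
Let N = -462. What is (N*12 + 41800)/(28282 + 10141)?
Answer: 3296/3493 ≈ 0.94360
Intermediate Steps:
(N*12 + 41800)/(28282 + 10141) = (-462*12 + 41800)/(28282 + 10141) = (-5544 + 41800)/38423 = 36256*(1/38423) = 3296/3493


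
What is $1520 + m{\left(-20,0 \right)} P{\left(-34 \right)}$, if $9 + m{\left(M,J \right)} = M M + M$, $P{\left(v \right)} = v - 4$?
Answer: $-12578$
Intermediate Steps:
$P{\left(v \right)} = -4 + v$ ($P{\left(v \right)} = v - 4 = -4 + v$)
$m{\left(M,J \right)} = -9 + M + M^{2}$ ($m{\left(M,J \right)} = -9 + \left(M M + M\right) = -9 + \left(M^{2} + M\right) = -9 + \left(M + M^{2}\right) = -9 + M + M^{2}$)
$1520 + m{\left(-20,0 \right)} P{\left(-34 \right)} = 1520 + \left(-9 - 20 + \left(-20\right)^{2}\right) \left(-4 - 34\right) = 1520 + \left(-9 - 20 + 400\right) \left(-38\right) = 1520 + 371 \left(-38\right) = 1520 - 14098 = -12578$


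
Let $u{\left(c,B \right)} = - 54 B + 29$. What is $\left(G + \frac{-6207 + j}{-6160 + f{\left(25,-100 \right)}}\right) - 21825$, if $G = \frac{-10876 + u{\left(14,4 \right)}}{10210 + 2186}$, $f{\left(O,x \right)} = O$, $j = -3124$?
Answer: $- \frac{184414629881}{8449940} \approx -21824.0$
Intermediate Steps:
$u{\left(c,B \right)} = 29 - 54 B$
$G = - \frac{11063}{12396}$ ($G = \frac{-10876 + \left(29 - 216\right)}{10210 + 2186} = \frac{-10876 + \left(29 - 216\right)}{12396} = \left(-10876 - 187\right) \frac{1}{12396} = \left(-11063\right) \frac{1}{12396} = - \frac{11063}{12396} \approx -0.89247$)
$\left(G + \frac{-6207 + j}{-6160 + f{\left(25,-100 \right)}}\right) - 21825 = \left(- \frac{11063}{12396} + \frac{-6207 - 3124}{-6160 + 25}\right) - 21825 = \left(- \frac{11063}{12396} - \frac{9331}{-6135}\right) - 21825 = \left(- \frac{11063}{12396} - - \frac{9331}{6135}\right) - 21825 = \left(- \frac{11063}{12396} + \frac{9331}{6135}\right) - 21825 = \frac{5310619}{8449940} - 21825 = - \frac{184414629881}{8449940}$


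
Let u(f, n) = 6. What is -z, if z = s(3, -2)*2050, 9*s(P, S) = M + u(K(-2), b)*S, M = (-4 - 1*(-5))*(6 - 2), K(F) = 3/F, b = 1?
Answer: 16400/9 ≈ 1822.2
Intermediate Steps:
M = 4 (M = (-4 + 5)*4 = 1*4 = 4)
s(P, S) = 4/9 + 2*S/3 (s(P, S) = (4 + 6*S)/9 = 4/9 + 2*S/3)
z = -16400/9 (z = (4/9 + (⅔)*(-2))*2050 = (4/9 - 4/3)*2050 = -8/9*2050 = -16400/9 ≈ -1822.2)
-z = -1*(-16400/9) = 16400/9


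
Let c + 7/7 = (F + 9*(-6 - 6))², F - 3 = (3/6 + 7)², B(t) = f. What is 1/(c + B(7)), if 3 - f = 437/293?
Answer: 4688/11143709 ≈ 0.00042069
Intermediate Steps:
f = 442/293 (f = 3 - 437/293 = 442/293 ≈ 1.5085)
B(t) = 442/293
F = 237/4 (F = 3 + (3/6 + 7)² = 3 + (3*(⅙) + 7)² = 3 + (½ + 7)² = 3 + (15/2)² = 3 + 225/4 = 237/4 ≈ 59.250)
c = 38009/16 (c = -1 + (237/4 + 9*(-6 - 6))² = -1 + (237/4 + 9*(-12))² = -1 + (237/4 - 108)² = -1 + (-195/4)² = -1 + 38025/16 = 38009/16 ≈ 2375.6)
1/(c + B(7)) = 1/(38009/16 + 442/293) = 1/(11143709/4688) = 4688/11143709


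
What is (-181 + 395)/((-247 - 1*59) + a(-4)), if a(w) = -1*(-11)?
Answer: -214/295 ≈ -0.72542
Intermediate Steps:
a(w) = 11
(-181 + 395)/((-247 - 1*59) + a(-4)) = (-181 + 395)/((-247 - 1*59) + 11) = 214/((-247 - 59) + 11) = 214/(-306 + 11) = 214/(-295) = 214*(-1/295) = -214/295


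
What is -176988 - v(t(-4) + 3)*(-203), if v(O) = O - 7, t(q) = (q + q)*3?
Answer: -182672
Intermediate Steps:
t(q) = 6*q (t(q) = (2*q)*3 = 6*q)
v(O) = -7 + O
-176988 - v(t(-4) + 3)*(-203) = -176988 - (-7 + (6*(-4) + 3))*(-203) = -176988 - (-7 + (-24 + 3))*(-203) = -176988 - (-7 - 21)*(-203) = -176988 - (-28)*(-203) = -176988 - 1*5684 = -176988 - 5684 = -182672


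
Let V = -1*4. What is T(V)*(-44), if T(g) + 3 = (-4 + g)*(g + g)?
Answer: -2684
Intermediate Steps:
V = -4
T(g) = -3 + 2*g*(-4 + g) (T(g) = -3 + (-4 + g)*(g + g) = -3 + (-4 + g)*(2*g) = -3 + 2*g*(-4 + g))
T(V)*(-44) = (-3 - 8*(-4) + 2*(-4)²)*(-44) = (-3 + 32 + 2*16)*(-44) = (-3 + 32 + 32)*(-44) = 61*(-44) = -2684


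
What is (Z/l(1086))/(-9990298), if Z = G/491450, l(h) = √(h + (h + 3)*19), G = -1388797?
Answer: 1388797*√21777/106919232720881700 ≈ 1.9168e-9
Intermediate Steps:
l(h) = √(57 + 20*h) (l(h) = √(h + (3 + h)*19) = √(h + (57 + 19*h)) = √(57 + 20*h))
Z = -1388797/491450 ≈ -2.8259
(Z/l(1086))/(-9990298) = -1388797/(491450*√(57 + 20*1086))/(-9990298) = -1388797/(491450*√(57 + 21720))*(-1/9990298) = -1388797*√21777/21777/491450*(-1/9990298) = -1388797*√21777/10702306650*(-1/9990298) = 1388797*√21777/106919232720881700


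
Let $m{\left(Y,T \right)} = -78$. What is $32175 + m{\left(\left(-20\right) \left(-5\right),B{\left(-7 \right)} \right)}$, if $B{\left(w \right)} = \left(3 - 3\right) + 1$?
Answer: $32097$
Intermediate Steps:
$B{\left(w \right)} = 1$ ($B{\left(w \right)} = 0 + 1 = 1$)
$32175 + m{\left(\left(-20\right) \left(-5\right),B{\left(-7 \right)} \right)} = 32175 - 78 = 32097$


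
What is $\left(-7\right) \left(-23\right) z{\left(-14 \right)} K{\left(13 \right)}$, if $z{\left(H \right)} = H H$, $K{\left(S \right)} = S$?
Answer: $410228$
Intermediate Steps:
$z{\left(H \right)} = H^{2}$
$\left(-7\right) \left(-23\right) z{\left(-14 \right)} K{\left(13 \right)} = \left(-7\right) \left(-23\right) \left(-14\right)^{2} \cdot 13 = 161 \cdot 196 \cdot 13 = 31556 \cdot 13 = 410228$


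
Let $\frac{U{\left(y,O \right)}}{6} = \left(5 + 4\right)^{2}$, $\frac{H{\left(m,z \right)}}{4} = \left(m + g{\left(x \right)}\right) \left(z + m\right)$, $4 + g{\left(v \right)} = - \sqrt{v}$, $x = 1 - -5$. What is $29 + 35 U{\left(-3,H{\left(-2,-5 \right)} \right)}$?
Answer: $17039$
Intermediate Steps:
$x = 6$ ($x = 1 + 5 = 6$)
$g{\left(v \right)} = -4 - \sqrt{v}$
$H{\left(m,z \right)} = 4 \left(m + z\right) \left(-4 + m - \sqrt{6}\right)$ ($H{\left(m,z \right)} = 4 \left(m - \left(4 + \sqrt{6}\right)\right) \left(z + m\right) = 4 \left(-4 + m - \sqrt{6}\right) \left(m + z\right) = 4 \left(m + z\right) \left(-4 + m - \sqrt{6}\right)$)
$U{\left(y,O \right)} = 486$ ($U{\left(y,O \right)} = 6 \left(5 + 4\right)^{2} = 6 \cdot 9^{2} = 6 \cdot 81 = 486$)
$29 + 35 U{\left(-3,H{\left(-2,-5 \right)} \right)} = 29 + 35 \cdot 486 = 29 + 17010 = 17039$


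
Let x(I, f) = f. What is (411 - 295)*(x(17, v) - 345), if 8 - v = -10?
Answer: -37932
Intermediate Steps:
v = 18 (v = 8 - 1*(-10) = 8 + 10 = 18)
(411 - 295)*(x(17, v) - 345) = (411 - 295)*(18 - 345) = 116*(-327) = -37932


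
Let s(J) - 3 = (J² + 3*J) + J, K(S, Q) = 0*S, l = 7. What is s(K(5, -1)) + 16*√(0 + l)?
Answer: 3 + 16*√7 ≈ 45.332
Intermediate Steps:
K(S, Q) = 0
s(J) = 3 + J² + 4*J (s(J) = 3 + ((J² + 3*J) + J) = 3 + (J² + 4*J) = 3 + J² + 4*J)
s(K(5, -1)) + 16*√(0 + l) = (3 + 0² + 4*0) + 16*√(0 + 7) = (3 + 0 + 0) + 16*√7 = 3 + 16*√7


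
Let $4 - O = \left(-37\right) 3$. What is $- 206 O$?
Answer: $-23690$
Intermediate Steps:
$O = 115$ ($O = 4 - \left(-37\right) 3 = 4 - -111 = 4 + 111 = 115$)
$- 206 O = \left(-206\right) 115 = -23690$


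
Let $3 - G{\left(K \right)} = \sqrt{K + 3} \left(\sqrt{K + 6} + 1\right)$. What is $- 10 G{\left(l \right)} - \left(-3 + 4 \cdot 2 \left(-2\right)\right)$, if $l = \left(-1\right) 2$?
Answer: $19$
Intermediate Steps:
$l = -2$
$G{\left(K \right)} = 3 - \sqrt{3 + K} \left(1 + \sqrt{6 + K}\right)$ ($G{\left(K \right)} = 3 - \sqrt{K + 3} \left(\sqrt{K + 6} + 1\right) = 3 - \sqrt{3 + K} \left(\sqrt{6 + K} + 1\right) = 3 - \sqrt{3 + K} \left(1 + \sqrt{6 + K}\right)$)
$- 10 G{\left(l \right)} - \left(-3 + 4 \cdot 2 \left(-2\right)\right) = - 10 \left(3 - \sqrt{3 - 2} - \sqrt{3 - 2} \sqrt{6 - 2}\right) - \left(-3 + 4 \cdot 2 \left(-2\right)\right) = - 10 \left(3 - \sqrt{1} - \sqrt{1} \sqrt{4}\right) + \left(\left(-4\right) \left(-4\right) + 3\right) = - 10 \left(3 - 1 - 1 \cdot 2\right) + \left(16 + 3\right) = - 10 \left(3 - 1 - 2\right) + 19 = \left(-10\right) 0 + 19 = 0 + 19 = 19$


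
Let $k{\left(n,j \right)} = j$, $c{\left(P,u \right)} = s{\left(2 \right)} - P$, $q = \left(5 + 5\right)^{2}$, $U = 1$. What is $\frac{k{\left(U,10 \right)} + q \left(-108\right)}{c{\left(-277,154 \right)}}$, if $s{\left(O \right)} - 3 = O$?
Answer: $- \frac{5395}{141} \approx -38.262$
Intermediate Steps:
$q = 100$ ($q = 10^{2} = 100$)
$s{\left(O \right)} = 3 + O$
$c{\left(P,u \right)} = 5 - P$ ($c{\left(P,u \right)} = \left(3 + 2\right) - P = 5 - P$)
$\frac{k{\left(U,10 \right)} + q \left(-108\right)}{c{\left(-277,154 \right)}} = \frac{10 + 100 \left(-108\right)}{5 - -277} = \frac{10 - 10800}{5 + 277} = - \frac{10790}{282} = \left(-10790\right) \frac{1}{282} = - \frac{5395}{141}$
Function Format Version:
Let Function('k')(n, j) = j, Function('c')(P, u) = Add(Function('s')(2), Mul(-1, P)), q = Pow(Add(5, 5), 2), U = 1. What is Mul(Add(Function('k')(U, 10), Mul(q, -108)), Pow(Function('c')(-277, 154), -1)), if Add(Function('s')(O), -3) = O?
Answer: Rational(-5395, 141) ≈ -38.262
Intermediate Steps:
q = 100 (q = Pow(10, 2) = 100)
Function('s')(O) = Add(3, O)
Function('c')(P, u) = Add(5, Mul(-1, P)) (Function('c')(P, u) = Add(Add(3, 2), Mul(-1, P)) = Add(5, Mul(-1, P)))
Mul(Add(Function('k')(U, 10), Mul(q, -108)), Pow(Function('c')(-277, 154), -1)) = Mul(Add(10, Mul(100, -108)), Pow(Add(5, Mul(-1, -277)), -1)) = Mul(Add(10, -10800), Pow(Add(5, 277), -1)) = Mul(-10790, Pow(282, -1)) = Mul(-10790, Rational(1, 282)) = Rational(-5395, 141)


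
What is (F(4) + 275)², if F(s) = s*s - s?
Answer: 82369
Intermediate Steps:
F(s) = s² - s
(F(4) + 275)² = (4*(-1 + 4) + 275)² = (4*3 + 275)² = (12 + 275)² = 287² = 82369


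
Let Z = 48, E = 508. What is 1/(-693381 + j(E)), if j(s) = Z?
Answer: -1/693333 ≈ -1.4423e-6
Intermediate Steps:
j(s) = 48
1/(-693381 + j(E)) = 1/(-693381 + 48) = 1/(-693333) = -1/693333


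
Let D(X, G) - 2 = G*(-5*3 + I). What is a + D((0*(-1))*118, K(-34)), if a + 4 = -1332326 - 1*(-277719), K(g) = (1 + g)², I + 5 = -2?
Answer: -1078567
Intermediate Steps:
I = -7 (I = -5 - 2 = -7)
a = -1054611 (a = -4 + (-1332326 - 1*(-277719)) = -4 + (-1332326 + 277719) = -4 - 1054607 = -1054611)
D(X, G) = 2 - 22*G (D(X, G) = 2 + G*(-5*3 - 7) = 2 + G*(-15 - 7) = 2 + G*(-22) = 2 - 22*G)
a + D((0*(-1))*118, K(-34)) = -1054611 + (2 - 22*(1 - 34)²) = -1054611 + (2 - 22*(-33)²) = -1054611 + (2 - 22*1089) = -1054611 + (2 - 23958) = -1054611 - 23956 = -1078567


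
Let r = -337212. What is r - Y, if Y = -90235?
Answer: -246977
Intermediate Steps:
r - Y = -337212 - 1*(-90235) = -337212 + 90235 = -246977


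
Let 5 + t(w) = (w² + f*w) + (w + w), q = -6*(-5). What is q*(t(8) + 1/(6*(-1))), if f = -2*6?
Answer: -635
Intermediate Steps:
q = 30
f = -12
t(w) = -5 + w² - 10*w (t(w) = -5 + ((w² - 12*w) + (w + w)) = -5 + ((w² - 12*w) + 2*w) = -5 + (w² - 10*w) = -5 + w² - 10*w)
q*(t(8) + 1/(6*(-1))) = 30*((-5 + 8² - 10*8) + 1/(6*(-1))) = 30*((-5 + 64 - 80) + 1/(-6)) = 30*(-21 - ⅙) = 30*(-127/6) = -635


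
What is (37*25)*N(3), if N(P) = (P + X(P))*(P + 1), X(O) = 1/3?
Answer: 37000/3 ≈ 12333.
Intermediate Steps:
X(O) = ⅓ (X(O) = 1*(⅓) = ⅓)
N(P) = (1 + P)*(⅓ + P) (N(P) = (P + ⅓)*(P + 1) = (⅓ + P)*(1 + P) = (1 + P)*(⅓ + P))
(37*25)*N(3) = (37*25)*(⅓ + 3² + (4/3)*3) = 925*(⅓ + 9 + 4) = 925*(40/3) = 37000/3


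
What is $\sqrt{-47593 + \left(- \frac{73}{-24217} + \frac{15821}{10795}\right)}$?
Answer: $\frac{i \sqrt{3252487653400133735545}}{261422515} \approx 218.15 i$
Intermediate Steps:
$\sqrt{-47593 + \left(- \frac{73}{-24217} + \frac{15821}{10795}\right)} = \sqrt{-47593 + \left(\left(-73\right) \left(- \frac{1}{24217}\right) + 15821 \cdot \frac{1}{10795}\right)} = \sqrt{-47593 + \left(\frac{73}{24217} + \frac{15821}{10795}\right)} = \sqrt{-47593 + \frac{383925192}{261422515}} = \sqrt{- \frac{12441497831203}{261422515}} = \frac{i \sqrt{3252487653400133735545}}{261422515}$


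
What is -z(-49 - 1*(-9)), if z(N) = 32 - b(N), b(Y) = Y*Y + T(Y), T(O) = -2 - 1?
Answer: 1565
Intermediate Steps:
T(O) = -3
b(Y) = -3 + Y² (b(Y) = Y*Y - 3 = Y² - 3 = -3 + Y²)
z(N) = 35 - N² (z(N) = 32 - (-3 + N²) = 32 + (3 - N²) = 35 - N²)
-z(-49 - 1*(-9)) = -(35 - (-49 - 1*(-9))²) = -(35 - (-49 + 9)²) = -(35 - 1*(-40)²) = -(35 - 1*1600) = -(35 - 1600) = -1*(-1565) = 1565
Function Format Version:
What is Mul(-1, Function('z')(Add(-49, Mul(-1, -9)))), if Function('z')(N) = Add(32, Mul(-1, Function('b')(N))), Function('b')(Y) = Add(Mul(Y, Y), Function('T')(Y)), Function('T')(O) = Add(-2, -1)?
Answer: 1565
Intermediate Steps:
Function('T')(O) = -3
Function('b')(Y) = Add(-3, Pow(Y, 2)) (Function('b')(Y) = Add(Mul(Y, Y), -3) = Add(Pow(Y, 2), -3) = Add(-3, Pow(Y, 2)))
Function('z')(N) = Add(35, Mul(-1, Pow(N, 2))) (Function('z')(N) = Add(32, Mul(-1, Add(-3, Pow(N, 2)))) = Add(32, Add(3, Mul(-1, Pow(N, 2)))) = Add(35, Mul(-1, Pow(N, 2))))
Mul(-1, Function('z')(Add(-49, Mul(-1, -9)))) = Mul(-1, Add(35, Mul(-1, Pow(Add(-49, Mul(-1, -9)), 2)))) = Mul(-1, Add(35, Mul(-1, Pow(Add(-49, 9), 2)))) = Mul(-1, Add(35, Mul(-1, Pow(-40, 2)))) = Mul(-1, Add(35, Mul(-1, 1600))) = Mul(-1, Add(35, -1600)) = Mul(-1, -1565) = 1565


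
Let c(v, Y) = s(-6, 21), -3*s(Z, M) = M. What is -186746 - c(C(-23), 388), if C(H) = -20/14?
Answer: -186739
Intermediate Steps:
s(Z, M) = -M/3
C(H) = -10/7 (C(H) = -20*1/14 = -10/7)
c(v, Y) = -7 (c(v, Y) = -⅓*21 = -7)
-186746 - c(C(-23), 388) = -186746 - 1*(-7) = -186746 + 7 = -186739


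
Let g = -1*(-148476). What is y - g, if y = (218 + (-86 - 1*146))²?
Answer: -148280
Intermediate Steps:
g = 148476
y = 196 (y = (218 + (-86 - 146))² = (218 - 232)² = (-14)² = 196)
y - g = 196 - 1*148476 = 196 - 148476 = -148280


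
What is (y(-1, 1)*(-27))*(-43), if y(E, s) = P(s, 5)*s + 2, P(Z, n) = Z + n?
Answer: 9288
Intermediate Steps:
y(E, s) = 2 + s*(5 + s) (y(E, s) = (s + 5)*s + 2 = (5 + s)*s + 2 = s*(5 + s) + 2 = 2 + s*(5 + s))
(y(-1, 1)*(-27))*(-43) = ((2 + 1*(5 + 1))*(-27))*(-43) = ((2 + 1*6)*(-27))*(-43) = ((2 + 6)*(-27))*(-43) = (8*(-27))*(-43) = -216*(-43) = 9288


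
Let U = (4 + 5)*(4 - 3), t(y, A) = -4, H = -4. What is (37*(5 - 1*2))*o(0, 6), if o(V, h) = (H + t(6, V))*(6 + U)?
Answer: -13320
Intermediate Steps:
U = 9 (U = 9*1 = 9)
o(V, h) = -120 (o(V, h) = (-4 - 4)*(6 + 9) = -8*15 = -120)
(37*(5 - 1*2))*o(0, 6) = (37*(5 - 1*2))*(-120) = (37*(5 - 2))*(-120) = (37*3)*(-120) = 111*(-120) = -13320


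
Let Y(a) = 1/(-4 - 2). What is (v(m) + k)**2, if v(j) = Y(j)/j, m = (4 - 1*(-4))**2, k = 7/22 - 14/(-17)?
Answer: 6690749209/5156388864 ≈ 1.2976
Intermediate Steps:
k = 427/374 (k = 7*(1/22) - 14*(-1/17) = 7/22 + 14/17 = 427/374 ≈ 1.1417)
m = 64 (m = (4 + 4)**2 = 8**2 = 64)
Y(a) = -1/6 (Y(a) = 1/(-6) = -1/6)
v(j) = -1/(6*j)
(v(m) + k)**2 = (-1/6/64 + 427/374)**2 = (-1/6*1/64 + 427/374)**2 = (-1/384 + 427/374)**2 = (81797/71808)**2 = 6690749209/5156388864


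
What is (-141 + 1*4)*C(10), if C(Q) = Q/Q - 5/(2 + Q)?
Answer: -959/12 ≈ -79.917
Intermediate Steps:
C(Q) = 1 - 5/(2 + Q)
(-141 + 1*4)*C(10) = (-141 + 1*4)*((-3 + 10)/(2 + 10)) = (-141 + 4)*(7/12) = -137*7/12 = -959/12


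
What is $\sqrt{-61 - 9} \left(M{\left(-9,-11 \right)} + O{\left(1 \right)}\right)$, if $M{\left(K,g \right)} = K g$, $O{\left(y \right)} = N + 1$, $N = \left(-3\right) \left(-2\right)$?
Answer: $106 i \sqrt{70} \approx 886.86 i$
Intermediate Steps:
$N = 6$
$O{\left(y \right)} = 7$ ($O{\left(y \right)} = 6 + 1 = 7$)
$\sqrt{-61 - 9} \left(M{\left(-9,-11 \right)} + O{\left(1 \right)}\right) = \sqrt{-61 - 9} \left(\left(-9\right) \left(-11\right) + 7\right) = \sqrt{-70} \left(99 + 7\right) = i \sqrt{70} \cdot 106 = 106 i \sqrt{70}$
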